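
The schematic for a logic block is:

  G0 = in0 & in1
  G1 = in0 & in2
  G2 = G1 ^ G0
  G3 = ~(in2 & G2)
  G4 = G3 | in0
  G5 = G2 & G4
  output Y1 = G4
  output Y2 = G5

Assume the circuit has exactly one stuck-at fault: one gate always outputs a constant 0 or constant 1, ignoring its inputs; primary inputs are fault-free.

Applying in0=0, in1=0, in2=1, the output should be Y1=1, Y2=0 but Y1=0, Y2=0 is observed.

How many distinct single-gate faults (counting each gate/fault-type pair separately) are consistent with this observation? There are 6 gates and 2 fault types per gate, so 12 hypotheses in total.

Fault-free: G0=0, G1=0, G2=0, G3=1, G4=1, G5=0 → Y1=1, Y2=0. Observed Y1=0, Y2=0.
  G0 stuck-at-0: output Y1=1, Y2=0 ✗
  G0 stuck-at-1: output Y1=0, Y2=0 ✓
  G1 stuck-at-0: output Y1=1, Y2=0 ✗
  G1 stuck-at-1: output Y1=0, Y2=0 ✓
  G2 stuck-at-0: output Y1=1, Y2=0 ✗
  G2 stuck-at-1: output Y1=0, Y2=0 ✓
  G3 stuck-at-0: output Y1=0, Y2=0 ✓
  G3 stuck-at-1: output Y1=1, Y2=0 ✗
  G4 stuck-at-0: output Y1=0, Y2=0 ✓
  G4 stuck-at-1: output Y1=1, Y2=0 ✗
  G5 stuck-at-0: output Y1=1, Y2=0 ✗
  G5 stuck-at-1: output Y1=1, Y2=1 ✗
Consistent faults: {G0 stuck-at-1, G1 stuck-at-1, G2 stuck-at-1, G3 stuck-at-0, G4 stuck-at-0} — 5 in all.

5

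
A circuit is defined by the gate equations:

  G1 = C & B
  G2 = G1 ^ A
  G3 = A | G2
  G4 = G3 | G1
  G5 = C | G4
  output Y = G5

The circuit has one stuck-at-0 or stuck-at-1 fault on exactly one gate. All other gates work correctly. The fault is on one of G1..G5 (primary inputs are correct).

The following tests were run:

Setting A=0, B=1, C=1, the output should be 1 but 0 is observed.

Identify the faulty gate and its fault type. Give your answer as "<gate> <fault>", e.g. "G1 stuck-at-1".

G5 stuck-at-0

Fault-free values for test 1 (A=0, B=1, C=1): G1=1, G2=1, G3=1, G4=1, G5=1, giving Y=1. Observed 0.
Test 1: faults giving observed 0 are {G5 stuck-at-0}.
Only G5 stuck-at-0 is consistent with every test.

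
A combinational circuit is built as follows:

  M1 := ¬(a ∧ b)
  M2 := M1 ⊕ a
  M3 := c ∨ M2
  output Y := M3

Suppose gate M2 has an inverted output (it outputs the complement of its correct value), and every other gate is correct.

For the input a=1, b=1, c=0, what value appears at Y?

Propagate with M2 forced: M1=0, M2=0 [inverted output], M3=0.
So Y = 0. (Without the fault it would be 1.)

0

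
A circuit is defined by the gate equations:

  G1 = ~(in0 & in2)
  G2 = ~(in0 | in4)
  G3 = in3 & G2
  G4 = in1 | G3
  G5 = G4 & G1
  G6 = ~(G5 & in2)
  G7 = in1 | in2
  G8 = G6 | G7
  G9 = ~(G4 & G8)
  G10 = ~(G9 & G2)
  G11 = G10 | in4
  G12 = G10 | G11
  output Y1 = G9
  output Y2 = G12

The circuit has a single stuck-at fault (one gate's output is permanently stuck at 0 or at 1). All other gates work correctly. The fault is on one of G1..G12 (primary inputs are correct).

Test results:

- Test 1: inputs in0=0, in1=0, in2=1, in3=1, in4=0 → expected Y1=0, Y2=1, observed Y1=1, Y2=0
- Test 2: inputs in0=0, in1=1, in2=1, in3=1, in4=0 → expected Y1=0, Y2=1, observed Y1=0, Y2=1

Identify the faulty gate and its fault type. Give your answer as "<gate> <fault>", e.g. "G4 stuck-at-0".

Fault-free values for test 1 (in0=0, in1=0, in2=1, in3=1, in4=0): G1=1, G2=1, G3=1, G4=1, G5=1, G6=0, G7=1, G8=1, G9=0, G10=1, G11=1, G12=1, giving Y1=0, Y2=1. Observed Y1=1, Y2=0.
Test 1: faults giving observed Y1=1, Y2=0 are {G3 stuck-at-0, G4 stuck-at-0, G7 stuck-at-0, G8 stuck-at-0, G9 stuck-at-1}.
Test 2 (in0=0, in1=1, in2=1, in3=1, in4=0): fault-free G1=1, G2=1, G3=1, G4=1, G5=1, G6=0, G7=1, G8=1, G9=0, G10=1, G11=1, G12=1 → Y1=0, Y2=1; observed Y1=0, Y2=1. Eliminates G4 stuck-at-0, G7 stuck-at-0, G8 stuck-at-0, G9 stuck-at-1.
Only G3 stuck-at-0 is consistent with every test.

G3 stuck-at-0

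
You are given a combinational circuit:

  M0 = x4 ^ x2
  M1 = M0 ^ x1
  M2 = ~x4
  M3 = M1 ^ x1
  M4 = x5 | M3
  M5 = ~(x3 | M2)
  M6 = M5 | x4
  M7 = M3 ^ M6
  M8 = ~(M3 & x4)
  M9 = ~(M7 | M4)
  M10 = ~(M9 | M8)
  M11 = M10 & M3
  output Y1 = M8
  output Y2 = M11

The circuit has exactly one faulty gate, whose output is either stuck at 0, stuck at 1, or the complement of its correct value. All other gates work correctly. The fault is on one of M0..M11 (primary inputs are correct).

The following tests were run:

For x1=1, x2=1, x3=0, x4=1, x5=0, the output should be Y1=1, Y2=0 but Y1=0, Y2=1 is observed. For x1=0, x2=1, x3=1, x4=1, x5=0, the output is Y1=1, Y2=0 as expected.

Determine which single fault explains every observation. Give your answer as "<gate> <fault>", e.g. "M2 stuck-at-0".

Fault-free values for test 1 (x1=1, x2=1, x3=0, x4=1, x5=0): M0=0, M1=1, M2=0, M3=0, M4=0, M5=1, M6=1, M7=1, M8=1, M9=0, M10=0, M11=0, giving Y1=1, Y2=0. Observed Y1=0, Y2=1.
Test 1: faults giving observed Y1=0, Y2=1 are {M0 stuck-at-1, M0 inverted output, M1 stuck-at-0, M1 inverted output, M3 stuck-at-1, M3 inverted output}.
Test 2 (x1=0, x2=1, x3=1, x4=1, x5=0): fault-free M0=0, M1=0, M2=0, M3=0, M4=0, M5=0, M6=1, M7=1, M8=1, M9=0, M10=0, M11=0 → Y1=1, Y2=0; observed Y1=1, Y2=0. Eliminates M0 stuck-at-1, M0 inverted output, M1 inverted output, M3 stuck-at-1, M3 inverted output.
Only M1 stuck-at-0 is consistent with every test.

M1 stuck-at-0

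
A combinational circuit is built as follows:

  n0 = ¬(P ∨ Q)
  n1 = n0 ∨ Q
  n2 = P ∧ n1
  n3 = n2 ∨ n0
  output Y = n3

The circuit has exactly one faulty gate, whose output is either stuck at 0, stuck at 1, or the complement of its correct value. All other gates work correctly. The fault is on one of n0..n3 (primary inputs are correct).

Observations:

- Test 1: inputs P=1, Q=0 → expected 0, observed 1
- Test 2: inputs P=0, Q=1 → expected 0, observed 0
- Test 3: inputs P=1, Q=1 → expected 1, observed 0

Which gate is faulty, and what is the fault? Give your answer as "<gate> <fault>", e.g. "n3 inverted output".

n1 inverted output

Fault-free values for test 1 (P=1, Q=0): n0=0, n1=0, n2=0, n3=0, giving Y=0. Observed 1.
Test 1: faults giving observed 1 are {n0 stuck-at-1, n0 inverted output, n1 stuck-at-1, n1 inverted output, n2 stuck-at-1, n2 inverted output, n3 stuck-at-1, n3 inverted output}.
Test 2 (P=0, Q=1): fault-free n0=0, n1=1, n2=0, n3=0 → 0; observed 0. Eliminates n0 stuck-at-1, n0 inverted output, n2 stuck-at-1, n2 inverted output, n3 stuck-at-1, n3 inverted output.
Test 3 (P=1, Q=1): fault-free n0=0, n1=1, n2=1, n3=1 → 1; observed 0. Eliminates n1 stuck-at-1.
Only n1 inverted output is consistent with every test.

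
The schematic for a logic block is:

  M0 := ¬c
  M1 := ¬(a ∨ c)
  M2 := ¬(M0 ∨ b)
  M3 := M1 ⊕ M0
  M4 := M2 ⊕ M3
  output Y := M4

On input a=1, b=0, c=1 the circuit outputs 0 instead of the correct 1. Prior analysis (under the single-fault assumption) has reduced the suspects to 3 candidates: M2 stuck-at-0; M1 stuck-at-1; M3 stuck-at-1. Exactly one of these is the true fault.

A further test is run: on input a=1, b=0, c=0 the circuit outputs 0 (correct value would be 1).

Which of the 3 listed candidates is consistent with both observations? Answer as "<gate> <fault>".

Evaluate each candidate on input a=1, b=0, c=0:
  M2 stuck-at-0: M0=1, M1=0, M2=0 [stuck-at-0], M3=1, M4=1 → 1 — eliminated
  M1 stuck-at-1: M0=1, M1=1 [stuck-at-1], M2=0, M3=0, M4=0 → 0 — matches
  M3 stuck-at-1: M0=1, M1=0, M2=0, M3=1 [stuck-at-1], M4=1 → 1 — eliminated
Only M1 stuck-at-1 reproduces the observed 0.

M1 stuck-at-1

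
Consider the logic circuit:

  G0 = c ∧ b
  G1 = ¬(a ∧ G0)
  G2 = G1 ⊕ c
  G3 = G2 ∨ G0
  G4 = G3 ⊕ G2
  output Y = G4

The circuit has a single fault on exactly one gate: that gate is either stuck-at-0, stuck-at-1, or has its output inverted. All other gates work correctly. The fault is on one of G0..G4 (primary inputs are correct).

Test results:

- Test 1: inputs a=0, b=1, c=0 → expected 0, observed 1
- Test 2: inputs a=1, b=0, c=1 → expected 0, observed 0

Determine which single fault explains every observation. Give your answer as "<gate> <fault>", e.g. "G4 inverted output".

Fault-free values for test 1 (a=0, b=1, c=0): G0=0, G1=1, G2=1, G3=1, G4=0, giving Y=0. Observed 1.
Test 1: faults giving observed 1 are {G3 stuck-at-0, G3 inverted output, G4 stuck-at-1, G4 inverted output}.
Test 2 (a=1, b=0, c=1): fault-free G0=0, G1=1, G2=0, G3=0, G4=0 → 0; observed 0. Eliminates G3 inverted output, G4 stuck-at-1, G4 inverted output.
Only G3 stuck-at-0 is consistent with every test.

G3 stuck-at-0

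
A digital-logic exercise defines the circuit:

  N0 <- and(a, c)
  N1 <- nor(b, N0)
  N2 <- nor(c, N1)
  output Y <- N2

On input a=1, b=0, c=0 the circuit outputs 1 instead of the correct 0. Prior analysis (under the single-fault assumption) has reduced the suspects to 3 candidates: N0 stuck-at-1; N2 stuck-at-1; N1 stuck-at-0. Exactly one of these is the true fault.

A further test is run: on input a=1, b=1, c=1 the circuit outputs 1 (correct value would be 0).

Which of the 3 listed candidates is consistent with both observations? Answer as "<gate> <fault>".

N2 stuck-at-1

Evaluate each candidate on input a=1, b=1, c=1:
  N0 stuck-at-1: N0=1 [stuck-at-1], N1=0, N2=0 → 0 — eliminated
  N2 stuck-at-1: N0=1, N1=0, N2=1 [stuck-at-1] → 1 — matches
  N1 stuck-at-0: N0=1, N1=0 [stuck-at-0], N2=0 → 0 — eliminated
Only N2 stuck-at-1 reproduces the observed 1.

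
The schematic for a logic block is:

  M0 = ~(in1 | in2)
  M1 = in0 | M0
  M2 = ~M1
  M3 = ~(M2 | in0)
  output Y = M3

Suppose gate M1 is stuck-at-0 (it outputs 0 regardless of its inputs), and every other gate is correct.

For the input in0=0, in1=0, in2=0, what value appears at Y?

Propagate with M1 forced: M0=1, M1=0 [stuck-at-0], M2=1, M3=0.
So Y = 0. (Without the fault it would be 1.)

0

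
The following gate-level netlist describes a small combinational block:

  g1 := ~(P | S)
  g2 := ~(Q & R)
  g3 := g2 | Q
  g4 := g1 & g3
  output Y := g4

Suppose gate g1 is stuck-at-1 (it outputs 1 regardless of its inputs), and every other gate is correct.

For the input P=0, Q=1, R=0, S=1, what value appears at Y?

1

Propagate with g1 forced: g1=1 [stuck-at-1], g2=1, g3=1, g4=1.
So Y = 1. (Without the fault it would be 0.)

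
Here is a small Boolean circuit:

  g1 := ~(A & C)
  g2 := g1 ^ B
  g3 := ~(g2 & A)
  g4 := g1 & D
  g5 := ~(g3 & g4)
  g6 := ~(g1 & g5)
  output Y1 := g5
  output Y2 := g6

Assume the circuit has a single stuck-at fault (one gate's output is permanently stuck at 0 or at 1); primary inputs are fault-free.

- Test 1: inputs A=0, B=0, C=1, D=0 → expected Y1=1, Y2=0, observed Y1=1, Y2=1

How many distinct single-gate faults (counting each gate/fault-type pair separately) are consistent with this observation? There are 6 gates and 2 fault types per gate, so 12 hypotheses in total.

2

Fault-free: g1=1, g2=1, g3=1, g4=0, g5=1, g6=0 → Y1=1, Y2=0. Observed Y1=1, Y2=1.
  g1 stuck-at-0: output Y1=1, Y2=1 ✓
  g1 stuck-at-1: output Y1=1, Y2=0 ✗
  g2 stuck-at-0: output Y1=1, Y2=0 ✗
  g2 stuck-at-1: output Y1=1, Y2=0 ✗
  g3 stuck-at-0: output Y1=1, Y2=0 ✗
  g3 stuck-at-1: output Y1=1, Y2=0 ✗
  g4 stuck-at-0: output Y1=1, Y2=0 ✗
  g4 stuck-at-1: output Y1=0, Y2=1 ✗
  g5 stuck-at-0: output Y1=0, Y2=1 ✗
  g5 stuck-at-1: output Y1=1, Y2=0 ✗
  g6 stuck-at-0: output Y1=1, Y2=0 ✗
  g6 stuck-at-1: output Y1=1, Y2=1 ✓
Consistent faults: {g1 stuck-at-0, g6 stuck-at-1} — 2 in all.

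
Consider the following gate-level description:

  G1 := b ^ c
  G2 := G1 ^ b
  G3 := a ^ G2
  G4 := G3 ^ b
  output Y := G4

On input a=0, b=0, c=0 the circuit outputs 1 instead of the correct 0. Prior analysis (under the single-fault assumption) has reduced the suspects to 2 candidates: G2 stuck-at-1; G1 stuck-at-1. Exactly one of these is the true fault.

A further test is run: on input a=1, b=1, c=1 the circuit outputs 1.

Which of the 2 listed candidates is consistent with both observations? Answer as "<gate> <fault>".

Evaluate each candidate on input a=1, b=1, c=1:
  G2 stuck-at-1: G1=0, G2=1 [stuck-at-1], G3=0, G4=1 → 1 — matches
  G1 stuck-at-1: G1=1 [stuck-at-1], G2=0, G3=1, G4=0 → 0 — eliminated
Only G2 stuck-at-1 reproduces the observed 1.

G2 stuck-at-1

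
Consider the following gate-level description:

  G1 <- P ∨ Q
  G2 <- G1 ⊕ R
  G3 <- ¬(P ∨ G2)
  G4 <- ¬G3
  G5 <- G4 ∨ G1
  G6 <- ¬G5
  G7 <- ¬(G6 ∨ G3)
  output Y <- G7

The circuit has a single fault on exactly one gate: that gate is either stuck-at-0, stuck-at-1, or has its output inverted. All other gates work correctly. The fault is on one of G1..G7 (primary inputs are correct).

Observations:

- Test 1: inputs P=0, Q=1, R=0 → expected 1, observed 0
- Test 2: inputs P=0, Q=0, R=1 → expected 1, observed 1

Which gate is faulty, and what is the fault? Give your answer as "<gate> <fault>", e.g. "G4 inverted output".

G1 stuck-at-0

Fault-free values for test 1 (P=0, Q=1, R=0): G1=1, G2=1, G3=0, G4=1, G5=1, G6=0, G7=1, giving Y=1. Observed 0.
Test 1: faults giving observed 0 are {G1 stuck-at-0, G1 inverted output, G2 stuck-at-0, G2 inverted output, G3 stuck-at-1, G3 inverted output, G5 stuck-at-0, G5 inverted output, G6 stuck-at-1, G6 inverted output, G7 stuck-at-0, G7 inverted output}.
Test 2 (P=0, Q=0, R=1): fault-free G1=0, G2=1, G3=0, G4=1, G5=1, G6=0, G7=1 → 1; observed 1. Eliminates G1 inverted output, G2 stuck-at-0, G2 inverted output, G3 stuck-at-1, G3 inverted output, G5 stuck-at-0, G5 inverted output, G6 stuck-at-1, G6 inverted output, G7 stuck-at-0, G7 inverted output.
Only G1 stuck-at-0 is consistent with every test.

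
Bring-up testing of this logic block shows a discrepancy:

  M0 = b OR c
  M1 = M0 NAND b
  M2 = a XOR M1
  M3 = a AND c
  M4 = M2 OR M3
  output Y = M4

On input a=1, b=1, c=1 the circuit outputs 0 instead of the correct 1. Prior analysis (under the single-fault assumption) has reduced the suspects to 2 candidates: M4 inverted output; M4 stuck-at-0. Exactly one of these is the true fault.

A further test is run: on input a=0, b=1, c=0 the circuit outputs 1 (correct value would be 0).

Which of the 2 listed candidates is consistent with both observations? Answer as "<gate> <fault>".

M4 inverted output

Evaluate each candidate on input a=0, b=1, c=0:
  M4 inverted output: M0=1, M1=0, M2=0, M3=0, M4=1 [inverted output] → 1 — matches
  M4 stuck-at-0: M0=1, M1=0, M2=0, M3=0, M4=0 [stuck-at-0] → 0 — eliminated
Only M4 inverted output reproduces the observed 1.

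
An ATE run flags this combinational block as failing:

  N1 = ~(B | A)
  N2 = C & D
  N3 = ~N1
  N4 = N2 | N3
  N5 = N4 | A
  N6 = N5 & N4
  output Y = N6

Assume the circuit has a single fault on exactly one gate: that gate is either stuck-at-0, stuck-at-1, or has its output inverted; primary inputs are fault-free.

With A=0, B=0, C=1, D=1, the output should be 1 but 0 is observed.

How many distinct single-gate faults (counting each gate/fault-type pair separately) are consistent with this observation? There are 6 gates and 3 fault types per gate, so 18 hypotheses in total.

8

Fault-free: N1=1, N2=1, N3=0, N4=1, N5=1, N6=1 → 1. Observed 0.
  N1: none of the 3 fault types match ✗
  N2: stuck-at-0, inverted output ✓; others ✗
  N3: none of the 3 fault types match ✗
  N4: stuck-at-0, inverted output ✓; others ✗
  N5: stuck-at-0, inverted output ✓; others ✗
  N6: stuck-at-0, inverted output ✓; others ✗
Consistent faults: {N2 stuck-at-0, N2 inverted output, N4 stuck-at-0, N4 inverted output, N5 stuck-at-0, N5 inverted output, N6 stuck-at-0, N6 inverted output} — 8 in all.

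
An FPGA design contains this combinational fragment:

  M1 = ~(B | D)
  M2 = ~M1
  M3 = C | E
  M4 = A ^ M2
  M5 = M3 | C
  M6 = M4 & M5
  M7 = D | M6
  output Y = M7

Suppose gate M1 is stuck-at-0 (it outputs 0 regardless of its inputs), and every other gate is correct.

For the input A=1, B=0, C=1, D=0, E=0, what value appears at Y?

0

Propagate with M1 forced: M1=0 [stuck-at-0], M2=1, M3=1, M4=0, M5=1, M6=0, M7=0.
So Y = 0. (Without the fault it would be 1.)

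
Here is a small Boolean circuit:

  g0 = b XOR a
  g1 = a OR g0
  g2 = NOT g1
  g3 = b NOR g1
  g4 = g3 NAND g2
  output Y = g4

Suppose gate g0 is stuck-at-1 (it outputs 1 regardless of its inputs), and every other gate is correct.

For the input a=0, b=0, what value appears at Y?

1

Propagate with g0 forced: g0=1 [stuck-at-1], g1=1, g2=0, g3=0, g4=1.
So Y = 1. (Without the fault it would be 0.)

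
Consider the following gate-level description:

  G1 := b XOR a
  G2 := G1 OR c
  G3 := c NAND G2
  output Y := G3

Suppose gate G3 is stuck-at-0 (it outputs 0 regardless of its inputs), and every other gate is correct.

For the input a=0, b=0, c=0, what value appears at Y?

Propagate with G3 forced: G1=0, G2=0, G3=0 [stuck-at-0].
So Y = 0. (Without the fault it would be 1.)

0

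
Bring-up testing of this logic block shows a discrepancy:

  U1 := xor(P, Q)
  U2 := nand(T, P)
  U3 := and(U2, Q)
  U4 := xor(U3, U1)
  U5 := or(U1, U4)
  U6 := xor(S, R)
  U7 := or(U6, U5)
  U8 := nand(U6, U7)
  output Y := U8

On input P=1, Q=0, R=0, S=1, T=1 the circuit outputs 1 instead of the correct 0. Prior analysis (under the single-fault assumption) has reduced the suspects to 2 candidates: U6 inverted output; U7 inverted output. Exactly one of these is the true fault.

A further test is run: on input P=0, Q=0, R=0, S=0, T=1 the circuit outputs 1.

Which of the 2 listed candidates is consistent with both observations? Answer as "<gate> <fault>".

Evaluate each candidate on input P=0, Q=0, R=0, S=0, T=1:
  U6 inverted output: U1=0, U2=1, U3=0, U4=0, U5=0, U6=1 [inverted output], U7=1, U8=0 → 0 — eliminated
  U7 inverted output: U1=0, U2=1, U3=0, U4=0, U5=0, U6=0, U7=1 [inverted output], U8=1 → 1 — matches
Only U7 inverted output reproduces the observed 1.

U7 inverted output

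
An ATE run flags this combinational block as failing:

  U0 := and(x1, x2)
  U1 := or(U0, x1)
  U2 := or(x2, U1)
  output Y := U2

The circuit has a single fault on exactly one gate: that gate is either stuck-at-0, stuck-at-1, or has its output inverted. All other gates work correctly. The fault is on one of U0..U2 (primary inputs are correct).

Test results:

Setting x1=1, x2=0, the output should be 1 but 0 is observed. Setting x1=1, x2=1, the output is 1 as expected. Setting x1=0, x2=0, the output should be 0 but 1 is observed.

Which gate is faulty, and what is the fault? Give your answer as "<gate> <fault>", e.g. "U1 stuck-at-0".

U1 inverted output

Fault-free values for test 1 (x1=1, x2=0): U0=0, U1=1, U2=1, giving Y=1. Observed 0.
Test 1: faults giving observed 0 are {U1 stuck-at-0, U1 inverted output, U2 stuck-at-0, U2 inverted output}.
Test 2 (x1=1, x2=1): fault-free U0=1, U1=1, U2=1 → 1; observed 1. Eliminates U2 stuck-at-0, U2 inverted output.
Test 3 (x1=0, x2=0): fault-free U0=0, U1=0, U2=0 → 0; observed 1. Eliminates U1 stuck-at-0.
Only U1 inverted output is consistent with every test.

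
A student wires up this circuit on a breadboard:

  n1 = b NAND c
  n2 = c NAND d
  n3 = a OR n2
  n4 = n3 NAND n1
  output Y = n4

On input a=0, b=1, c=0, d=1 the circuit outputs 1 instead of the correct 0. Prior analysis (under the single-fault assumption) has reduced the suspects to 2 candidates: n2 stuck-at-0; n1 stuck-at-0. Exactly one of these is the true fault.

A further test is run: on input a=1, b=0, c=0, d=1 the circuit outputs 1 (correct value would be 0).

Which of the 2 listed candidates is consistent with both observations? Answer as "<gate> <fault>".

n1 stuck-at-0

Evaluate each candidate on input a=1, b=0, c=0, d=1:
  n2 stuck-at-0: n1=1, n2=0 [stuck-at-0], n3=1, n4=0 → 0 — eliminated
  n1 stuck-at-0: n1=0 [stuck-at-0], n2=1, n3=1, n4=1 → 1 — matches
Only n1 stuck-at-0 reproduces the observed 1.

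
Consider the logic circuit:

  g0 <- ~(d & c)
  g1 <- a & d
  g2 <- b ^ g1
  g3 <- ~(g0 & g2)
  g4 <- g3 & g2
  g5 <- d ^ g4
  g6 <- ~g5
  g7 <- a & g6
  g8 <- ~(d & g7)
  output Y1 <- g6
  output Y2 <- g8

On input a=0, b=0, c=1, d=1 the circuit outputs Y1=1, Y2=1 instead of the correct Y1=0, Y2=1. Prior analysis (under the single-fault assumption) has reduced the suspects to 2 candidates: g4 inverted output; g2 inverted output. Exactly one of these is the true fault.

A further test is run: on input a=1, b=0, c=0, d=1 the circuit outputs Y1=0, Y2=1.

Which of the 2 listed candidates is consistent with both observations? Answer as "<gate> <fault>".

Evaluate each candidate on input a=1, b=0, c=0, d=1:
  g4 inverted output: g0=1, g1=1, g2=1, g3=0, g4=1 [inverted output], g5=0, g6=1, g7=1, g8=0 → Y1=1, Y2=0 — eliminated
  g2 inverted output: g0=1, g1=1, g2=0 [inverted output], g3=1, g4=0, g5=1, g6=0, g7=0, g8=1 → Y1=0, Y2=1 — matches
Only g2 inverted output reproduces the observed Y1=0, Y2=1.

g2 inverted output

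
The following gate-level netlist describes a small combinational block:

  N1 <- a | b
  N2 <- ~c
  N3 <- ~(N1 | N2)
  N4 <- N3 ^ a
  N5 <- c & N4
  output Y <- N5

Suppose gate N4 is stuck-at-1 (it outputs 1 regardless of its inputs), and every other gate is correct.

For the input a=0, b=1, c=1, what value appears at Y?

Propagate with N4 forced: N1=1, N2=0, N3=0, N4=1 [stuck-at-1], N5=1.
So Y = 1. (Without the fault it would be 0.)

1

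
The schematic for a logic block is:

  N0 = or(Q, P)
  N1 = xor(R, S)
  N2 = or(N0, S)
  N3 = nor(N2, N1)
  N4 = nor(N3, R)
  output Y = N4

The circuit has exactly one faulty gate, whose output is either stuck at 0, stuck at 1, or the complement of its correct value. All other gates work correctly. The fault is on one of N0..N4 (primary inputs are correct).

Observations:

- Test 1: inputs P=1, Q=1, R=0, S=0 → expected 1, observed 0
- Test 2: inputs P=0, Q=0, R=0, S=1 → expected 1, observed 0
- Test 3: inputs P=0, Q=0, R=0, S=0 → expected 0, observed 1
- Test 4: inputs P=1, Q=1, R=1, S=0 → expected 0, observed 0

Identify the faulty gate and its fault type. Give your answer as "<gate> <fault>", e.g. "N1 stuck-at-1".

Fault-free values for test 1 (P=1, Q=1, R=0, S=0): N0=1, N1=0, N2=1, N3=0, N4=1, giving Y=1. Observed 0.
Test 1: faults giving observed 0 are {N0 stuck-at-0, N0 inverted output, N2 stuck-at-0, N2 inverted output, N3 stuck-at-1, N3 inverted output, N4 stuck-at-0, N4 inverted output}.
Test 2 (P=0, Q=0, R=0, S=1): fault-free N0=0, N1=1, N2=1, N3=0, N4=1 → 1; observed 0. Eliminates N0 stuck-at-0, N0 inverted output, N2 stuck-at-0, N2 inverted output.
Test 3 (P=0, Q=0, R=0, S=0): fault-free N0=0, N1=0, N2=0, N3=1, N4=0 → 0; observed 1. Eliminates N3 stuck-at-1, N4 stuck-at-0.
Test 4 (P=1, Q=1, R=1, S=0): fault-free N0=1, N1=1, N2=1, N3=0, N4=0 → 0; observed 0. Eliminates N4 inverted output.
Only N3 inverted output is consistent with every test.

N3 inverted output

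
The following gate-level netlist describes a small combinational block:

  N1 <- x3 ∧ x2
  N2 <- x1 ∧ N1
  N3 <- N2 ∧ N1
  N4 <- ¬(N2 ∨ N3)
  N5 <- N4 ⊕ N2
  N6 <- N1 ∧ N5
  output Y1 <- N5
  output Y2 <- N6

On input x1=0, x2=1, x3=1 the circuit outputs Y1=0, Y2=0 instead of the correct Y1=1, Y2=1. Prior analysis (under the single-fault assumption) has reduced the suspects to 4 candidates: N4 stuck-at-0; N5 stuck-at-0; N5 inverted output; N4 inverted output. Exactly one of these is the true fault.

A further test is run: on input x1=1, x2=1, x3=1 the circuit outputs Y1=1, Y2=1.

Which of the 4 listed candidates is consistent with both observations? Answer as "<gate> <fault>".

Evaluate each candidate on input x1=1, x2=1, x3=1:
  N4 stuck-at-0: N1=1, N2=1, N3=1, N4=0 [stuck-at-0], N5=1, N6=1 → Y1=1, Y2=1 — matches
  N5 stuck-at-0: N1=1, N2=1, N3=1, N4=0, N5=0 [stuck-at-0], N6=0 → Y1=0, Y2=0 — eliminated
  N5 inverted output: N1=1, N2=1, N3=1, N4=0, N5=0 [inverted output], N6=0 → Y1=0, Y2=0 — eliminated
  N4 inverted output: N1=1, N2=1, N3=1, N4=1 [inverted output], N5=0, N6=0 → Y1=0, Y2=0 — eliminated
Only N4 stuck-at-0 reproduces the observed Y1=1, Y2=1.

N4 stuck-at-0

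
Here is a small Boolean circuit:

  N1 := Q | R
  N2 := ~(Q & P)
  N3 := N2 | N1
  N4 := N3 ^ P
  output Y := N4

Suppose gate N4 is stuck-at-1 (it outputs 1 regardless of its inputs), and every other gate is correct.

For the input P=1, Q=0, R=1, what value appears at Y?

1

Propagate with N4 forced: N1=1, N2=1, N3=1, N4=1 [stuck-at-1].
So Y = 1. (Without the fault it would be 0.)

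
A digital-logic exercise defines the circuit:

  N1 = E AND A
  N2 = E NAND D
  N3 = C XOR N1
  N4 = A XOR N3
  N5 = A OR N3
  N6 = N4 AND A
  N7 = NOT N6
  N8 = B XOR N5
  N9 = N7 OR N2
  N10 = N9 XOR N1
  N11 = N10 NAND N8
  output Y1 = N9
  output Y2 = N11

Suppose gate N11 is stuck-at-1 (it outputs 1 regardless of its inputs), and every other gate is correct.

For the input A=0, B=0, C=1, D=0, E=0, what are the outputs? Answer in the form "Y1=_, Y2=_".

Y1=1, Y2=1

Propagate with N11 forced: N1=0, N2=1, N3=1, N4=1, N5=1, N6=0, N7=1, N8=1, N9=1, N10=1, N11=1 [stuck-at-1].
So the outputs are Y1=1, Y2=1. (Without the fault they would be Y1=1, Y2=0.)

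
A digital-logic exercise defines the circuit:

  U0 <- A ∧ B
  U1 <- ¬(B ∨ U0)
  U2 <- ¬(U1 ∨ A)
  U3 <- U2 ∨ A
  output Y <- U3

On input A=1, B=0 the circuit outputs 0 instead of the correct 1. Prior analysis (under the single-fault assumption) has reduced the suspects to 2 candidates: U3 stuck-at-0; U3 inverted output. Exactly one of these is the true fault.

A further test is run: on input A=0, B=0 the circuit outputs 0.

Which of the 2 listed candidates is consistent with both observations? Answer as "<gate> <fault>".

Evaluate each candidate on input A=0, B=0:
  U3 stuck-at-0: U0=0, U1=1, U2=0, U3=0 [stuck-at-0] → 0 — matches
  U3 inverted output: U0=0, U1=1, U2=0, U3=1 [inverted output] → 1 — eliminated
Only U3 stuck-at-0 reproduces the observed 0.

U3 stuck-at-0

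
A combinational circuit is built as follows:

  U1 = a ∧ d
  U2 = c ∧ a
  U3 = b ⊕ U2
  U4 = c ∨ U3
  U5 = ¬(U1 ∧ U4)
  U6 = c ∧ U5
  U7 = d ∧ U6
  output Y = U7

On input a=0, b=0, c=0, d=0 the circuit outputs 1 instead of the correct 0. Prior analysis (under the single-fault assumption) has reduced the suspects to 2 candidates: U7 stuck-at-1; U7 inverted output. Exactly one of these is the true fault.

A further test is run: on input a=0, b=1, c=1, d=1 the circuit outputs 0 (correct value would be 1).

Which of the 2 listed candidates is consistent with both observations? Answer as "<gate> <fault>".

U7 inverted output

Evaluate each candidate on input a=0, b=1, c=1, d=1:
  U7 stuck-at-1: U1=0, U2=0, U3=1, U4=1, U5=1, U6=1, U7=1 [stuck-at-1] → 1 — eliminated
  U7 inverted output: U1=0, U2=0, U3=1, U4=1, U5=1, U6=1, U7=0 [inverted output] → 0 — matches
Only U7 inverted output reproduces the observed 0.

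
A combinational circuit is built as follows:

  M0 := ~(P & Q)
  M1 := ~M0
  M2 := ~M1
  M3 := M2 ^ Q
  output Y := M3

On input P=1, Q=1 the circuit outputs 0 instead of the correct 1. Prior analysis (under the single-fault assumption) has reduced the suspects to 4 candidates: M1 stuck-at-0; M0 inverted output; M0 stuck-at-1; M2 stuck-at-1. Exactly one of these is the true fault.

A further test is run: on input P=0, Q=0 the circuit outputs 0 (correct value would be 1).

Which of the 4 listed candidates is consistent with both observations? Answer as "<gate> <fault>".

Evaluate each candidate on input P=0, Q=0:
  M1 stuck-at-0: M0=1, M1=0 [stuck-at-0], M2=1, M3=1 → 1 — eliminated
  M0 inverted output: M0=0 [inverted output], M1=1, M2=0, M3=0 → 0 — matches
  M0 stuck-at-1: M0=1 [stuck-at-1], M1=0, M2=1, M3=1 → 1 — eliminated
  M2 stuck-at-1: M0=1, M1=0, M2=1 [stuck-at-1], M3=1 → 1 — eliminated
Only M0 inverted output reproduces the observed 0.

M0 inverted output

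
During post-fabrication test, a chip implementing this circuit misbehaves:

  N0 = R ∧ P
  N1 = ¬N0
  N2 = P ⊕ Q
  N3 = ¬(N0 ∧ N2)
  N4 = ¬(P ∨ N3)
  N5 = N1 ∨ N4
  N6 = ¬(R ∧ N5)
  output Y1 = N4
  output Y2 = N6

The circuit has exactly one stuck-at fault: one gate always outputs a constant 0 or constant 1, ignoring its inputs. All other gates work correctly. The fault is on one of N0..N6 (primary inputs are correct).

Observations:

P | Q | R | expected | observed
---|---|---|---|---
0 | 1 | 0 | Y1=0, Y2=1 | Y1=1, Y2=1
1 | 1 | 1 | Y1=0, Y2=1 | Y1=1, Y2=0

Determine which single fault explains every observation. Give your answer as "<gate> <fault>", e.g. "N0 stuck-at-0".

Fault-free values for test 1 (P=0, Q=1, R=0): N0=0, N1=1, N2=1, N3=1, N4=0, N5=1, N6=1, giving Y1=0, Y2=1. Observed Y1=1, Y2=1.
Test 1: faults giving observed Y1=1, Y2=1 are {N0 stuck-at-1, N3 stuck-at-0, N4 stuck-at-1}.
Test 2 (P=1, Q=1, R=1): fault-free N0=1, N1=0, N2=0, N3=1, N4=0, N5=0, N6=1 → Y1=0, Y2=1; observed Y1=1, Y2=0. Eliminates N0 stuck-at-1, N3 stuck-at-0.
Only N4 stuck-at-1 is consistent with every test.

N4 stuck-at-1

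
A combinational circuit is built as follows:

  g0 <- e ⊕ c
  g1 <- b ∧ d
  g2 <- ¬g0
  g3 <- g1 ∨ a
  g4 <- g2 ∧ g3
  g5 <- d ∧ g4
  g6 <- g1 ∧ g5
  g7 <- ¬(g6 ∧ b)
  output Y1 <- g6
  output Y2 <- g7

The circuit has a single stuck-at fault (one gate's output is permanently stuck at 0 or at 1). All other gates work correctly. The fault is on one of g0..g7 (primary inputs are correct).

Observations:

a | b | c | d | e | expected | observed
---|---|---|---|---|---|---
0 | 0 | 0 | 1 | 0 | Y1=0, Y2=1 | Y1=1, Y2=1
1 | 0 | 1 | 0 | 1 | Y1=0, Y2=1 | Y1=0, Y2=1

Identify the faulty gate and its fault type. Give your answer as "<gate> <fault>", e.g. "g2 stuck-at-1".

g1 stuck-at-1

Fault-free values for test 1 (a=0, b=0, c=0, d=1, e=0): g0=0, g1=0, g2=1, g3=0, g4=0, g5=0, g6=0, g7=1, giving Y1=0, Y2=1. Observed Y1=1, Y2=1.
Test 1: faults giving observed Y1=1, Y2=1 are {g1 stuck-at-1, g6 stuck-at-1}.
Test 2 (a=1, b=0, c=1, d=0, e=1): fault-free g0=0, g1=0, g2=1, g3=1, g4=1, g5=0, g6=0, g7=1 → Y1=0, Y2=1; observed Y1=0, Y2=1. Eliminates g6 stuck-at-1.
Only g1 stuck-at-1 is consistent with every test.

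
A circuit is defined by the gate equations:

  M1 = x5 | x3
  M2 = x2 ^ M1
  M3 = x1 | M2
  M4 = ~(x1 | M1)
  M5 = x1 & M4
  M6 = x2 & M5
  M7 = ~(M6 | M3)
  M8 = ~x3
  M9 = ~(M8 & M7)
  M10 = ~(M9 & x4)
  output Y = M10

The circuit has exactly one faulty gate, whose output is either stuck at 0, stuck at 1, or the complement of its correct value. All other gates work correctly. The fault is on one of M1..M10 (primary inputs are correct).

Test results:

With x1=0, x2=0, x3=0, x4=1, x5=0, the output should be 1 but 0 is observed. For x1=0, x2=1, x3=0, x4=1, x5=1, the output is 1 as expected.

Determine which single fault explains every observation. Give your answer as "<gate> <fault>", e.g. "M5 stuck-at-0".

Fault-free values for test 1 (x1=0, x2=0, x3=0, x4=1, x5=0): M1=0, M2=0, M3=0, M4=1, M5=0, M6=0, M7=1, M8=1, M9=0, M10=1, giving Y=1. Observed 0.
Test 1: faults giving observed 0 are {M1 stuck-at-1, M1 inverted output, M2 stuck-at-1, M2 inverted output, M3 stuck-at-1, M3 inverted output, M6 stuck-at-1, M6 inverted output, M7 stuck-at-0, M7 inverted output, M8 stuck-at-0, M8 inverted output, M9 stuck-at-1, M9 inverted output, M10 stuck-at-0, M10 inverted output}.
Test 2 (x1=0, x2=1, x3=0, x4=1, x5=1): fault-free M1=1, M2=0, M3=0, M4=0, M5=0, M6=0, M7=1, M8=1, M9=0, M10=1 → 1; observed 1. Eliminates M1 inverted output, M2 stuck-at-1, M2 inverted output, M3 stuck-at-1, M3 inverted output, M6 stuck-at-1, M6 inverted output, M7 stuck-at-0, M7 inverted output, M8 stuck-at-0, M8 inverted output, M9 stuck-at-1, M9 inverted output, M10 stuck-at-0, M10 inverted output.
Only M1 stuck-at-1 is consistent with every test.

M1 stuck-at-1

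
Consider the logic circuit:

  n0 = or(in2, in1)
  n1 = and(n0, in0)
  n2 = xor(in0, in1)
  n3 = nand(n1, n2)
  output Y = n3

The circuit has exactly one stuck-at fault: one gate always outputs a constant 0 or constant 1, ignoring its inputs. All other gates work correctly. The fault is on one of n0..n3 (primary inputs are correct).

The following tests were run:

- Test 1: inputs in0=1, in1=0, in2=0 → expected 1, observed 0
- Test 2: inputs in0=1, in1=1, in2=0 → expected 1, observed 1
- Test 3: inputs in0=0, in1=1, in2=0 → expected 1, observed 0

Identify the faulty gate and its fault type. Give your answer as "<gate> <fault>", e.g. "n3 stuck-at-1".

n1 stuck-at-1

Fault-free values for test 1 (in0=1, in1=0, in2=0): n0=0, n1=0, n2=1, n3=1, giving Y=1. Observed 0.
Test 1: faults giving observed 0 are {n0 stuck-at-1, n1 stuck-at-1, n3 stuck-at-0}.
Test 2 (in0=1, in1=1, in2=0): fault-free n0=1, n1=1, n2=0, n3=1 → 1; observed 1. Eliminates n3 stuck-at-0.
Test 3 (in0=0, in1=1, in2=0): fault-free n0=1, n1=0, n2=1, n3=1 → 1; observed 0. Eliminates n0 stuck-at-1.
Only n1 stuck-at-1 is consistent with every test.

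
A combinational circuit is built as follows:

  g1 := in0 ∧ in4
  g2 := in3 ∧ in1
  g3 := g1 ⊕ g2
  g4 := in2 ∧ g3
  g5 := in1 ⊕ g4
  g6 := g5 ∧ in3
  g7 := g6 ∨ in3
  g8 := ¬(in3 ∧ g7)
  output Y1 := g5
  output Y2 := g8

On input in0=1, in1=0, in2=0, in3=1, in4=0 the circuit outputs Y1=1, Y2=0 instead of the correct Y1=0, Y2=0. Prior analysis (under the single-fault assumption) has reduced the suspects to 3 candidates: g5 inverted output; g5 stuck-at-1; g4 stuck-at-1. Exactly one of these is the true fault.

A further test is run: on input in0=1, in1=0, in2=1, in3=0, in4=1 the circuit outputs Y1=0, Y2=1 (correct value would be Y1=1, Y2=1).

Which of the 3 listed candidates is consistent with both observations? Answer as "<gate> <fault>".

g5 inverted output

Evaluate each candidate on input in0=1, in1=0, in2=1, in3=0, in4=1:
  g5 inverted output: g1=1, g2=0, g3=1, g4=1, g5=0 [inverted output], g6=0, g7=0, g8=1 → Y1=0, Y2=1 — matches
  g5 stuck-at-1: g1=1, g2=0, g3=1, g4=1, g5=1 [stuck-at-1], g6=0, g7=0, g8=1 → Y1=1, Y2=1 — eliminated
  g4 stuck-at-1: g1=1, g2=0, g3=1, g4=1 [stuck-at-1], g5=1, g6=0, g7=0, g8=1 → Y1=1, Y2=1 — eliminated
Only g5 inverted output reproduces the observed Y1=0, Y2=1.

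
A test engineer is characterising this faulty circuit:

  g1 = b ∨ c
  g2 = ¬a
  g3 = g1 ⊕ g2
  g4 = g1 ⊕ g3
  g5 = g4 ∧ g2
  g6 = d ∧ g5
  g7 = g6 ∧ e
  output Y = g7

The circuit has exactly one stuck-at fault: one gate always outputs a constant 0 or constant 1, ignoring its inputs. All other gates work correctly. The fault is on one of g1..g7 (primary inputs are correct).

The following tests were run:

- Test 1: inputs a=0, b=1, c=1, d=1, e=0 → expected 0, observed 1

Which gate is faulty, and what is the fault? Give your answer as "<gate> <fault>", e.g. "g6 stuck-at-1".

g7 stuck-at-1

Fault-free values for test 1 (a=0, b=1, c=1, d=1, e=0): g1=1, g2=1, g3=0, g4=1, g5=1, g6=1, g7=0, giving Y=0. Observed 1.
Test 1: faults giving observed 1 are {g7 stuck-at-1}.
Only g7 stuck-at-1 is consistent with every test.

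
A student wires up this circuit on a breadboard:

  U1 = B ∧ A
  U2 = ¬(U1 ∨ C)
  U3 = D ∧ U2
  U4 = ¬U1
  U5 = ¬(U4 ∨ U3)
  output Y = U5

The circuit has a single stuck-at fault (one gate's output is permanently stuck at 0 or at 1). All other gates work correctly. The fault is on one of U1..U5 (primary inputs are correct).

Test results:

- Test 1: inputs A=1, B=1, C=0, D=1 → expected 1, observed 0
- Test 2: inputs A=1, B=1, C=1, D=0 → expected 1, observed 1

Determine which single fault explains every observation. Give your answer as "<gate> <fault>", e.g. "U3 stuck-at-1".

Fault-free values for test 1 (A=1, B=1, C=0, D=1): U1=1, U2=0, U3=0, U4=0, U5=1, giving Y=1. Observed 0.
Test 1: faults giving observed 0 are {U1 stuck-at-0, U2 stuck-at-1, U3 stuck-at-1, U4 stuck-at-1, U5 stuck-at-0}.
Test 2 (A=1, B=1, C=1, D=0): fault-free U1=1, U2=0, U3=0, U4=0, U5=1 → 1; observed 1. Eliminates U1 stuck-at-0, U3 stuck-at-1, U4 stuck-at-1, U5 stuck-at-0.
Only U2 stuck-at-1 is consistent with every test.

U2 stuck-at-1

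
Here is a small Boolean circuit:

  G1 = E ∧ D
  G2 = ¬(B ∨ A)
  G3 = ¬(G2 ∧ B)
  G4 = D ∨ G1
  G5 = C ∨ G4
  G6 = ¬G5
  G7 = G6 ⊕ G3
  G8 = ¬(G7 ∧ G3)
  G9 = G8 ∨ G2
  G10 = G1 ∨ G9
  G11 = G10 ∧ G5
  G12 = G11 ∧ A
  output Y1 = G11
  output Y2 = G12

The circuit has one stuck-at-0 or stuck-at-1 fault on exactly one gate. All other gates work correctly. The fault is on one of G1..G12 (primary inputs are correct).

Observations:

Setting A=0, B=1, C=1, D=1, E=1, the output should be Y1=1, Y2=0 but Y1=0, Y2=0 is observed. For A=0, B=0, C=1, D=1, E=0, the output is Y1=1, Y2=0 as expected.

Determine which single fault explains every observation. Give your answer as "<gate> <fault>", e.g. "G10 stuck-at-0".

Fault-free values for test 1 (A=0, B=1, C=1, D=1, E=1): G1=1, G2=0, G3=1, G4=1, G5=1, G6=0, G7=1, G8=0, G9=0, G10=1, G11=1, G12=0, giving Y1=1, Y2=0. Observed Y1=0, Y2=0.
Test 1: faults giving observed Y1=0, Y2=0 are {G1 stuck-at-0, G5 stuck-at-0, G10 stuck-at-0, G11 stuck-at-0}.
Test 2 (A=0, B=0, C=1, D=1, E=0): fault-free G1=0, G2=1, G3=1, G4=1, G5=1, G6=0, G7=1, G8=0, G9=1, G10=1, G11=1, G12=0 → Y1=1, Y2=0; observed Y1=1, Y2=0. Eliminates G5 stuck-at-0, G10 stuck-at-0, G11 stuck-at-0.
Only G1 stuck-at-0 is consistent with every test.

G1 stuck-at-0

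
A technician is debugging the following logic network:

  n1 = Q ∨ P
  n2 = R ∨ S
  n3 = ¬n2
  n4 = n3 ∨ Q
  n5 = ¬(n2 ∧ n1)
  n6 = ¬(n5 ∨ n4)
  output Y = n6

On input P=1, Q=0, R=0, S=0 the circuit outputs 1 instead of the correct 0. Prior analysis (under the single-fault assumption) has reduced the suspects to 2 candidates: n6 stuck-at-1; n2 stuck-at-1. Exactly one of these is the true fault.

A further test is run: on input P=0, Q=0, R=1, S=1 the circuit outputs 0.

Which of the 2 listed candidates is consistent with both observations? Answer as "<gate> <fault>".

Evaluate each candidate on input P=0, Q=0, R=1, S=1:
  n6 stuck-at-1: n1=0, n2=1, n3=0, n4=0, n5=1, n6=1 [stuck-at-1] → 1 — eliminated
  n2 stuck-at-1: n1=0, n2=1 [stuck-at-1], n3=0, n4=0, n5=1, n6=0 → 0 — matches
Only n2 stuck-at-1 reproduces the observed 0.

n2 stuck-at-1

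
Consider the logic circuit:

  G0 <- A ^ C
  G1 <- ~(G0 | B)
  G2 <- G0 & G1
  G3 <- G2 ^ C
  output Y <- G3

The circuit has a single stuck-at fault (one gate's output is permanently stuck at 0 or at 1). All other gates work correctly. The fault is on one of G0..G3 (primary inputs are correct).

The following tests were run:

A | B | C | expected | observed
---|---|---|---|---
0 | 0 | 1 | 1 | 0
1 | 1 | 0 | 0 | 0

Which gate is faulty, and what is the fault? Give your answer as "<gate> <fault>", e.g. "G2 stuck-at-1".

G3 stuck-at-0

Fault-free values for test 1 (A=0, B=0, C=1): G0=1, G1=0, G2=0, G3=1, giving Y=1. Observed 0.
Test 1: faults giving observed 0 are {G1 stuck-at-1, G2 stuck-at-1, G3 stuck-at-0}.
Test 2 (A=1, B=1, C=0): fault-free G0=1, G1=0, G2=0, G3=0 → 0; observed 0. Eliminates G1 stuck-at-1, G2 stuck-at-1.
Only G3 stuck-at-0 is consistent with every test.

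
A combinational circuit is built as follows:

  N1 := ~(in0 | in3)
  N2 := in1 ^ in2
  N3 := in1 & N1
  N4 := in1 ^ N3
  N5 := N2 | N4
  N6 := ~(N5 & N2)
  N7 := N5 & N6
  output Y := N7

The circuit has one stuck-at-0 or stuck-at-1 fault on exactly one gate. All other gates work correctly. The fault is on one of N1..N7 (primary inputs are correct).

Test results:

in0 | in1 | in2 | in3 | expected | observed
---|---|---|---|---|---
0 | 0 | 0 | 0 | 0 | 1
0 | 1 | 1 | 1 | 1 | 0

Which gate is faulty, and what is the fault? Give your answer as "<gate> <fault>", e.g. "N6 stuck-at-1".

N3 stuck-at-1

Fault-free values for test 1 (in0=0, in1=0, in2=0, in3=0): N1=1, N2=0, N3=0, N4=0, N5=0, N6=1, N7=0, giving Y=0. Observed 1.
Test 1: faults giving observed 1 are {N3 stuck-at-1, N4 stuck-at-1, N5 stuck-at-1, N7 stuck-at-1}.
Test 2 (in0=0, in1=1, in2=1, in3=1): fault-free N1=0, N2=0, N3=0, N4=1, N5=1, N6=1, N7=1 → 1; observed 0. Eliminates N4 stuck-at-1, N5 stuck-at-1, N7 stuck-at-1.
Only N3 stuck-at-1 is consistent with every test.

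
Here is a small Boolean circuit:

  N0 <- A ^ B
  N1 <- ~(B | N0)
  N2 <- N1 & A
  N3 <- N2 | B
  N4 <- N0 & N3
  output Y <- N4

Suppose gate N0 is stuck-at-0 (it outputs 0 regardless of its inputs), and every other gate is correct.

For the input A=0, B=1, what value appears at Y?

Propagate with N0 forced: N0=0 [stuck-at-0], N1=0, N2=0, N3=1, N4=0.
So Y = 0. (Without the fault it would be 1.)

0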